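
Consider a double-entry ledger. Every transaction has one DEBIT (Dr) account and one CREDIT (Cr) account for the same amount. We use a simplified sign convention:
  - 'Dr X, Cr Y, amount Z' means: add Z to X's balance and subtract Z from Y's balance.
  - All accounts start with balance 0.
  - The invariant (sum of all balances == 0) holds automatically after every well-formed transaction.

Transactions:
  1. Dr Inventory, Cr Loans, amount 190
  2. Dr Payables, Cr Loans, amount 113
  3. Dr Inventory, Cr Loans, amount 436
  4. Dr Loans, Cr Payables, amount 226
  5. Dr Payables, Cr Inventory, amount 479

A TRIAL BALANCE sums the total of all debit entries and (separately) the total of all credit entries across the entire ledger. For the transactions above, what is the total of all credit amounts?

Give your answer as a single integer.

Txn 1: credit+=190
Txn 2: credit+=113
Txn 3: credit+=436
Txn 4: credit+=226
Txn 5: credit+=479
Total credits = 1444

Answer: 1444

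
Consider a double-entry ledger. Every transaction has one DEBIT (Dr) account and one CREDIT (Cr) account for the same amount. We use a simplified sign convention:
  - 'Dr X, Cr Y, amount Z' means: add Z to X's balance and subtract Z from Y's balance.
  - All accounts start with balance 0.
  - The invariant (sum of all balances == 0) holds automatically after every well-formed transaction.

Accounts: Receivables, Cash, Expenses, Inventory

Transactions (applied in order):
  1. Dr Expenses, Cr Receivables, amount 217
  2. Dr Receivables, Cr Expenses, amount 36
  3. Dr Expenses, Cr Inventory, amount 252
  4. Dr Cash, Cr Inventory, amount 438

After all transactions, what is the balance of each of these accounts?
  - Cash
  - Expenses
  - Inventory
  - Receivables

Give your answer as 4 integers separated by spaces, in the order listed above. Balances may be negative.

Answer: 438 433 -690 -181

Derivation:
After txn 1 (Dr Expenses, Cr Receivables, amount 217): Expenses=217 Receivables=-217
After txn 2 (Dr Receivables, Cr Expenses, amount 36): Expenses=181 Receivables=-181
After txn 3 (Dr Expenses, Cr Inventory, amount 252): Expenses=433 Inventory=-252 Receivables=-181
After txn 4 (Dr Cash, Cr Inventory, amount 438): Cash=438 Expenses=433 Inventory=-690 Receivables=-181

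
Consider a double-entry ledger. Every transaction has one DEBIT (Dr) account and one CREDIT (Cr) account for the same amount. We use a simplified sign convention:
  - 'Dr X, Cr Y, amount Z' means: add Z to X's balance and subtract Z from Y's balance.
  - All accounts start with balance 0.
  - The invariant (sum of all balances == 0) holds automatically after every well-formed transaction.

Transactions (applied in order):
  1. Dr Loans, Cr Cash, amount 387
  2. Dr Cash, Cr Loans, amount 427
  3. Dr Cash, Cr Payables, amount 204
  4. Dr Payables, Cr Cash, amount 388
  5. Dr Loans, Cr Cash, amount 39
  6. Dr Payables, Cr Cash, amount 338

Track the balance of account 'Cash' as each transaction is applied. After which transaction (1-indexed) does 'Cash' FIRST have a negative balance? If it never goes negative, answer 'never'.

After txn 1: Cash=-387

Answer: 1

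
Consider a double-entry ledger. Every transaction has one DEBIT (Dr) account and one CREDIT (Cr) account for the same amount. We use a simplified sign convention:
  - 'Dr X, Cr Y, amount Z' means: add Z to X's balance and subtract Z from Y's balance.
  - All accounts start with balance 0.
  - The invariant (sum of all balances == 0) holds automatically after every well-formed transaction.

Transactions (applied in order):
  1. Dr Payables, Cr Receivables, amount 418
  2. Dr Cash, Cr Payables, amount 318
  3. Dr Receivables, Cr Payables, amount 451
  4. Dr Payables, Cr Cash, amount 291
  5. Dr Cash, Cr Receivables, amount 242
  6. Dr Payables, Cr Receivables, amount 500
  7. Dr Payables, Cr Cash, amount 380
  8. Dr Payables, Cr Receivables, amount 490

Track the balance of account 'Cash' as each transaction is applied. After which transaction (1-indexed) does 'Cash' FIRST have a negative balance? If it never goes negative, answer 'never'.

Answer: 7

Derivation:
After txn 1: Cash=0
After txn 2: Cash=318
After txn 3: Cash=318
After txn 4: Cash=27
After txn 5: Cash=269
After txn 6: Cash=269
After txn 7: Cash=-111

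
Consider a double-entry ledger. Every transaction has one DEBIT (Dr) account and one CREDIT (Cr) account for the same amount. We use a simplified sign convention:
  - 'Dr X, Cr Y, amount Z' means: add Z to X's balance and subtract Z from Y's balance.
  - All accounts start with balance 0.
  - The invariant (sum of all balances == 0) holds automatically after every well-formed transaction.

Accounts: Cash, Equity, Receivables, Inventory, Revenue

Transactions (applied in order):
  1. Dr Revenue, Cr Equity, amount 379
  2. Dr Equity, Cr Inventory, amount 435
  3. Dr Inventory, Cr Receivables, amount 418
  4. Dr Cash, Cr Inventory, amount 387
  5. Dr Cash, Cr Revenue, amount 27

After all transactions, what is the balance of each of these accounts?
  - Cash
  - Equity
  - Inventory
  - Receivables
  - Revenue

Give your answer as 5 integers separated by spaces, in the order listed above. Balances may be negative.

Answer: 414 56 -404 -418 352

Derivation:
After txn 1 (Dr Revenue, Cr Equity, amount 379): Equity=-379 Revenue=379
After txn 2 (Dr Equity, Cr Inventory, amount 435): Equity=56 Inventory=-435 Revenue=379
After txn 3 (Dr Inventory, Cr Receivables, amount 418): Equity=56 Inventory=-17 Receivables=-418 Revenue=379
After txn 4 (Dr Cash, Cr Inventory, amount 387): Cash=387 Equity=56 Inventory=-404 Receivables=-418 Revenue=379
After txn 5 (Dr Cash, Cr Revenue, amount 27): Cash=414 Equity=56 Inventory=-404 Receivables=-418 Revenue=352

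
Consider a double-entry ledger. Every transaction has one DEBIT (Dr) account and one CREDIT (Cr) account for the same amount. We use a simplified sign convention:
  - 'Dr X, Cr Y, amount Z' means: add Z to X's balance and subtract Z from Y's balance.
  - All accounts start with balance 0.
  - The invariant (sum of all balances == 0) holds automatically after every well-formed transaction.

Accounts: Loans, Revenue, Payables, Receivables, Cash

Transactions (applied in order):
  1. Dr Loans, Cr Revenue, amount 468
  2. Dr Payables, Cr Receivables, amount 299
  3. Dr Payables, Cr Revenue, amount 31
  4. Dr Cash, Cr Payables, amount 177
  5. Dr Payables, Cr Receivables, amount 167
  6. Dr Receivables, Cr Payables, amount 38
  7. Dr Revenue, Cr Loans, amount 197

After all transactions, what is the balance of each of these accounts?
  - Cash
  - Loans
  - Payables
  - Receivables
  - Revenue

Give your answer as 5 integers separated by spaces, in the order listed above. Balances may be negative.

Answer: 177 271 282 -428 -302

Derivation:
After txn 1 (Dr Loans, Cr Revenue, amount 468): Loans=468 Revenue=-468
After txn 2 (Dr Payables, Cr Receivables, amount 299): Loans=468 Payables=299 Receivables=-299 Revenue=-468
After txn 3 (Dr Payables, Cr Revenue, amount 31): Loans=468 Payables=330 Receivables=-299 Revenue=-499
After txn 4 (Dr Cash, Cr Payables, amount 177): Cash=177 Loans=468 Payables=153 Receivables=-299 Revenue=-499
After txn 5 (Dr Payables, Cr Receivables, amount 167): Cash=177 Loans=468 Payables=320 Receivables=-466 Revenue=-499
After txn 6 (Dr Receivables, Cr Payables, amount 38): Cash=177 Loans=468 Payables=282 Receivables=-428 Revenue=-499
After txn 7 (Dr Revenue, Cr Loans, amount 197): Cash=177 Loans=271 Payables=282 Receivables=-428 Revenue=-302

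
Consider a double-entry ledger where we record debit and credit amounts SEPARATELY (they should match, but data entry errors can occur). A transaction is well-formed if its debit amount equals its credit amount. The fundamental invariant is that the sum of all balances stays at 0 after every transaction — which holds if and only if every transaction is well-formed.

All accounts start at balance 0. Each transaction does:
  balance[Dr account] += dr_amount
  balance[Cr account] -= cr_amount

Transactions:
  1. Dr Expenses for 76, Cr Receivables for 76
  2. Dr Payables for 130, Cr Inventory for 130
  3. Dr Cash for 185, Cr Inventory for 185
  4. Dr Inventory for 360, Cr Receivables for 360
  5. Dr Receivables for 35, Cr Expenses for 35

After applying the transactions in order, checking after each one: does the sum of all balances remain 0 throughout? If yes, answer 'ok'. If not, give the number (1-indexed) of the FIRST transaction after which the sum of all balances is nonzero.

After txn 1: dr=76 cr=76 sum_balances=0
After txn 2: dr=130 cr=130 sum_balances=0
After txn 3: dr=185 cr=185 sum_balances=0
After txn 4: dr=360 cr=360 sum_balances=0
After txn 5: dr=35 cr=35 sum_balances=0

Answer: ok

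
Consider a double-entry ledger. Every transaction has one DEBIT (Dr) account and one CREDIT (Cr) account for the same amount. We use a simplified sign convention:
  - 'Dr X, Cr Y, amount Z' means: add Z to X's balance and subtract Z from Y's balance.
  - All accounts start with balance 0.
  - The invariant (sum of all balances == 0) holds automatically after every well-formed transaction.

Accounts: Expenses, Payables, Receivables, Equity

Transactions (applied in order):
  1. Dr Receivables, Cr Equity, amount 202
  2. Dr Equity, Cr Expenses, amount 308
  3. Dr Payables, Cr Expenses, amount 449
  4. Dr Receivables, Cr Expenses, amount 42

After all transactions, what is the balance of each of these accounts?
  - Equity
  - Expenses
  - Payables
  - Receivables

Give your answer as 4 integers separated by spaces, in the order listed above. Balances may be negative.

After txn 1 (Dr Receivables, Cr Equity, amount 202): Equity=-202 Receivables=202
After txn 2 (Dr Equity, Cr Expenses, amount 308): Equity=106 Expenses=-308 Receivables=202
After txn 3 (Dr Payables, Cr Expenses, amount 449): Equity=106 Expenses=-757 Payables=449 Receivables=202
After txn 4 (Dr Receivables, Cr Expenses, amount 42): Equity=106 Expenses=-799 Payables=449 Receivables=244

Answer: 106 -799 449 244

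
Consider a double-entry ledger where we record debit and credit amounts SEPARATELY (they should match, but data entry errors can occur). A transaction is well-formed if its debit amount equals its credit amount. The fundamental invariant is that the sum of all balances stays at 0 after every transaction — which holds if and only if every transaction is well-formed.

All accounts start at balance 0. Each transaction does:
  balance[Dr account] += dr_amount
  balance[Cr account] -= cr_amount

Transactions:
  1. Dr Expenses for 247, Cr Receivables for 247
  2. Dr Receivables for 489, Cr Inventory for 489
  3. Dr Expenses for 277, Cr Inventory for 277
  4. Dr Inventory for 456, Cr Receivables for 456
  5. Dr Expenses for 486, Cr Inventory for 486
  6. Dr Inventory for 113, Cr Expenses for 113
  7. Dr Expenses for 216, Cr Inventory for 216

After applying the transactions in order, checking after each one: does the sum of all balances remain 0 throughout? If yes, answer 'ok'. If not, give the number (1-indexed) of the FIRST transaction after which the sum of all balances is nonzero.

After txn 1: dr=247 cr=247 sum_balances=0
After txn 2: dr=489 cr=489 sum_balances=0
After txn 3: dr=277 cr=277 sum_balances=0
After txn 4: dr=456 cr=456 sum_balances=0
After txn 5: dr=486 cr=486 sum_balances=0
After txn 6: dr=113 cr=113 sum_balances=0
After txn 7: dr=216 cr=216 sum_balances=0

Answer: ok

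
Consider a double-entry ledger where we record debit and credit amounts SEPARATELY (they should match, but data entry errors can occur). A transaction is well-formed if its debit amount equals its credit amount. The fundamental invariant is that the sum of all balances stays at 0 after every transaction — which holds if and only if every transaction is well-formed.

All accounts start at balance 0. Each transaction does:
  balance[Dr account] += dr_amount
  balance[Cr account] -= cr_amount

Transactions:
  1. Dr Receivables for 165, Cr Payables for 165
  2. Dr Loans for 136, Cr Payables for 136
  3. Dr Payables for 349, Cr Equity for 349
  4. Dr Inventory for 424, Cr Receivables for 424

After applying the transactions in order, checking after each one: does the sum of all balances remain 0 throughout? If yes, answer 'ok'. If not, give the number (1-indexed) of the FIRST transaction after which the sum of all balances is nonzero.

After txn 1: dr=165 cr=165 sum_balances=0
After txn 2: dr=136 cr=136 sum_balances=0
After txn 3: dr=349 cr=349 sum_balances=0
After txn 4: dr=424 cr=424 sum_balances=0

Answer: ok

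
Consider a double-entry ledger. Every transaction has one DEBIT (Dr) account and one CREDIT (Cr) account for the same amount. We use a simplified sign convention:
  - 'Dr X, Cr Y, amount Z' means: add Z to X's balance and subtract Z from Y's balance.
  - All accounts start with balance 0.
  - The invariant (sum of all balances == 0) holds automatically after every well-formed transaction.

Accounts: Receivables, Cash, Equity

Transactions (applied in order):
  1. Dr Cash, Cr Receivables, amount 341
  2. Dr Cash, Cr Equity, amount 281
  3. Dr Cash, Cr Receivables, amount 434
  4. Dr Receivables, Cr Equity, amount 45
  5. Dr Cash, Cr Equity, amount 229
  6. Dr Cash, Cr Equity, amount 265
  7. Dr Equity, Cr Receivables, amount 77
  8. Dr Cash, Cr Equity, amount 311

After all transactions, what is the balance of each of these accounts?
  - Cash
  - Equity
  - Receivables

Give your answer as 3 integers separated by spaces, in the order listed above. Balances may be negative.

Answer: 1861 -1054 -807

Derivation:
After txn 1 (Dr Cash, Cr Receivables, amount 341): Cash=341 Receivables=-341
After txn 2 (Dr Cash, Cr Equity, amount 281): Cash=622 Equity=-281 Receivables=-341
After txn 3 (Dr Cash, Cr Receivables, amount 434): Cash=1056 Equity=-281 Receivables=-775
After txn 4 (Dr Receivables, Cr Equity, amount 45): Cash=1056 Equity=-326 Receivables=-730
After txn 5 (Dr Cash, Cr Equity, amount 229): Cash=1285 Equity=-555 Receivables=-730
After txn 6 (Dr Cash, Cr Equity, amount 265): Cash=1550 Equity=-820 Receivables=-730
After txn 7 (Dr Equity, Cr Receivables, amount 77): Cash=1550 Equity=-743 Receivables=-807
After txn 8 (Dr Cash, Cr Equity, amount 311): Cash=1861 Equity=-1054 Receivables=-807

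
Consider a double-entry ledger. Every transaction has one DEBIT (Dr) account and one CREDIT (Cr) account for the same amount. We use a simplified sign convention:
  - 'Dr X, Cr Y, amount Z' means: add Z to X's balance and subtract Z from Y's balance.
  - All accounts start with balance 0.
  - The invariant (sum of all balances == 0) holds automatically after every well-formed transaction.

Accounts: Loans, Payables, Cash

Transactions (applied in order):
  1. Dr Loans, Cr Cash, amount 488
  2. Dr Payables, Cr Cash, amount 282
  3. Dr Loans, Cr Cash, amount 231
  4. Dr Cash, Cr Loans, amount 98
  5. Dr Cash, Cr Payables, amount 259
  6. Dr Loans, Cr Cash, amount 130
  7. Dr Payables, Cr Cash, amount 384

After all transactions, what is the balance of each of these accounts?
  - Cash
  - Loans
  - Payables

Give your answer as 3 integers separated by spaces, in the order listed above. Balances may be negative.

After txn 1 (Dr Loans, Cr Cash, amount 488): Cash=-488 Loans=488
After txn 2 (Dr Payables, Cr Cash, amount 282): Cash=-770 Loans=488 Payables=282
After txn 3 (Dr Loans, Cr Cash, amount 231): Cash=-1001 Loans=719 Payables=282
After txn 4 (Dr Cash, Cr Loans, amount 98): Cash=-903 Loans=621 Payables=282
After txn 5 (Dr Cash, Cr Payables, amount 259): Cash=-644 Loans=621 Payables=23
After txn 6 (Dr Loans, Cr Cash, amount 130): Cash=-774 Loans=751 Payables=23
After txn 7 (Dr Payables, Cr Cash, amount 384): Cash=-1158 Loans=751 Payables=407

Answer: -1158 751 407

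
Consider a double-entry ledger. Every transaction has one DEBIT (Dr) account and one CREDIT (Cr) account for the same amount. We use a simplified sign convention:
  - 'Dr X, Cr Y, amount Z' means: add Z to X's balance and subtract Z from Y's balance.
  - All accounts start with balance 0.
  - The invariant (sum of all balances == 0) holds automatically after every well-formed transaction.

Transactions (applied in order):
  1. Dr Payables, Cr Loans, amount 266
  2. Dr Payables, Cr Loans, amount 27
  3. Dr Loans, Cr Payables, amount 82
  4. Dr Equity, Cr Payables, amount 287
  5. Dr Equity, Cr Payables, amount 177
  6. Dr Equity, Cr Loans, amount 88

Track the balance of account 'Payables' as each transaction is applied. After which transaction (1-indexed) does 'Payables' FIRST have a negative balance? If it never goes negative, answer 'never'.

After txn 1: Payables=266
After txn 2: Payables=293
After txn 3: Payables=211
After txn 4: Payables=-76

Answer: 4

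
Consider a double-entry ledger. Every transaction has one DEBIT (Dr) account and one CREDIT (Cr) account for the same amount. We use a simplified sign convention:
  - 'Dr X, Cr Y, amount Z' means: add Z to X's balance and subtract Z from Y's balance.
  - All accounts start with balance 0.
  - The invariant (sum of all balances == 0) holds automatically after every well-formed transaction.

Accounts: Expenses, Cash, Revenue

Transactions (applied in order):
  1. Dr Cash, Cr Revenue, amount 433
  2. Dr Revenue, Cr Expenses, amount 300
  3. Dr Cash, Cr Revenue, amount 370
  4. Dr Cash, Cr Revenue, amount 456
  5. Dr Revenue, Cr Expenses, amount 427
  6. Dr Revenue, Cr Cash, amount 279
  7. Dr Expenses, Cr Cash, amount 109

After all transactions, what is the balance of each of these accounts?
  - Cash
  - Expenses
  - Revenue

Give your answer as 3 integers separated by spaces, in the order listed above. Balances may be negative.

Answer: 871 -618 -253

Derivation:
After txn 1 (Dr Cash, Cr Revenue, amount 433): Cash=433 Revenue=-433
After txn 2 (Dr Revenue, Cr Expenses, amount 300): Cash=433 Expenses=-300 Revenue=-133
After txn 3 (Dr Cash, Cr Revenue, amount 370): Cash=803 Expenses=-300 Revenue=-503
After txn 4 (Dr Cash, Cr Revenue, amount 456): Cash=1259 Expenses=-300 Revenue=-959
After txn 5 (Dr Revenue, Cr Expenses, amount 427): Cash=1259 Expenses=-727 Revenue=-532
After txn 6 (Dr Revenue, Cr Cash, amount 279): Cash=980 Expenses=-727 Revenue=-253
After txn 7 (Dr Expenses, Cr Cash, amount 109): Cash=871 Expenses=-618 Revenue=-253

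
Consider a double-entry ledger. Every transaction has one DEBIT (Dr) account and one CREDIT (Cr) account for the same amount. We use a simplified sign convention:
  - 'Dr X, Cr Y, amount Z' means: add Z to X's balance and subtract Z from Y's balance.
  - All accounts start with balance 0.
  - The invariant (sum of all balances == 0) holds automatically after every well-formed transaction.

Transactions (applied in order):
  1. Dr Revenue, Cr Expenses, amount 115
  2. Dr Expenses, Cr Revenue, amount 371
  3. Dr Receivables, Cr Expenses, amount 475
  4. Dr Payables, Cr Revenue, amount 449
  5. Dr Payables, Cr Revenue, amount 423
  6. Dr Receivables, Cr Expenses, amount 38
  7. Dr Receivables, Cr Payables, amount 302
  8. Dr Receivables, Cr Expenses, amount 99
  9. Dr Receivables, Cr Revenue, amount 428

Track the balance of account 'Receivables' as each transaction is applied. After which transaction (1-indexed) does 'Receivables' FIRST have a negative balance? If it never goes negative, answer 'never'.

After txn 1: Receivables=0
After txn 2: Receivables=0
After txn 3: Receivables=475
After txn 4: Receivables=475
After txn 5: Receivables=475
After txn 6: Receivables=513
After txn 7: Receivables=815
After txn 8: Receivables=914
After txn 9: Receivables=1342

Answer: never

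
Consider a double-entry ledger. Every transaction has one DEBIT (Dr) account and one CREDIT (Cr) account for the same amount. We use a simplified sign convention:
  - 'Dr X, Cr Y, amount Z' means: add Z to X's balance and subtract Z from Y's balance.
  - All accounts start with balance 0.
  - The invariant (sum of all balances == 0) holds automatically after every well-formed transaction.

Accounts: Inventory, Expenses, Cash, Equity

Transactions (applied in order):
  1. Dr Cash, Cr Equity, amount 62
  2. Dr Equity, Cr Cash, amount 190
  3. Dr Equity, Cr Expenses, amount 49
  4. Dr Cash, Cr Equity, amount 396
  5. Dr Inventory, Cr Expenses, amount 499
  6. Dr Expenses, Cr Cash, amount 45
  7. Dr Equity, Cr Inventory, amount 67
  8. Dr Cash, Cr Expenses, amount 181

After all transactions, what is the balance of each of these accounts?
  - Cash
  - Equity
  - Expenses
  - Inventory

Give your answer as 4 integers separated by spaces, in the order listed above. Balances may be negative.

Answer: 404 -152 -684 432

Derivation:
After txn 1 (Dr Cash, Cr Equity, amount 62): Cash=62 Equity=-62
After txn 2 (Dr Equity, Cr Cash, amount 190): Cash=-128 Equity=128
After txn 3 (Dr Equity, Cr Expenses, amount 49): Cash=-128 Equity=177 Expenses=-49
After txn 4 (Dr Cash, Cr Equity, amount 396): Cash=268 Equity=-219 Expenses=-49
After txn 5 (Dr Inventory, Cr Expenses, amount 499): Cash=268 Equity=-219 Expenses=-548 Inventory=499
After txn 6 (Dr Expenses, Cr Cash, amount 45): Cash=223 Equity=-219 Expenses=-503 Inventory=499
After txn 7 (Dr Equity, Cr Inventory, amount 67): Cash=223 Equity=-152 Expenses=-503 Inventory=432
After txn 8 (Dr Cash, Cr Expenses, amount 181): Cash=404 Equity=-152 Expenses=-684 Inventory=432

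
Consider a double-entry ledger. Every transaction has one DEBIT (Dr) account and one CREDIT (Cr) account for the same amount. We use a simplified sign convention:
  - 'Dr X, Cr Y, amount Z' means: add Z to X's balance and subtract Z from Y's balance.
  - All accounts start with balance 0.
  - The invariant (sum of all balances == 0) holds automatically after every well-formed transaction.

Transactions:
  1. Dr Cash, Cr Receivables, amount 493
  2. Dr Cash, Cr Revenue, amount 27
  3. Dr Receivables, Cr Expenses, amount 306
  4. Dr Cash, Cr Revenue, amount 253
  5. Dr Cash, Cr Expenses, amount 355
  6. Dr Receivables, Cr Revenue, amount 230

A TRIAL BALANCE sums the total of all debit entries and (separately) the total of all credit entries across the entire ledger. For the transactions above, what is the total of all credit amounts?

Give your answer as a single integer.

Txn 1: credit+=493
Txn 2: credit+=27
Txn 3: credit+=306
Txn 4: credit+=253
Txn 5: credit+=355
Txn 6: credit+=230
Total credits = 1664

Answer: 1664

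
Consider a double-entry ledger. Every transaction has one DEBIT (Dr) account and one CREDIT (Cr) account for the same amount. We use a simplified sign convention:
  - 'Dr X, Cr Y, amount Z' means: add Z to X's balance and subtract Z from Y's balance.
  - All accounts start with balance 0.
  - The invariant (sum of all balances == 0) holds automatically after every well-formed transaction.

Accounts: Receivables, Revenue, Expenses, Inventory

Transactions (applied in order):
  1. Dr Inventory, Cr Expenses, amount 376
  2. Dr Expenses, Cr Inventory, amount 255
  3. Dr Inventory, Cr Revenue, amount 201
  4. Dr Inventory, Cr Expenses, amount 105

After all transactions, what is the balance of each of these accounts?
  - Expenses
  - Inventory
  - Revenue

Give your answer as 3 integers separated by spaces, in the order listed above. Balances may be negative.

Answer: -226 427 -201

Derivation:
After txn 1 (Dr Inventory, Cr Expenses, amount 376): Expenses=-376 Inventory=376
After txn 2 (Dr Expenses, Cr Inventory, amount 255): Expenses=-121 Inventory=121
After txn 3 (Dr Inventory, Cr Revenue, amount 201): Expenses=-121 Inventory=322 Revenue=-201
After txn 4 (Dr Inventory, Cr Expenses, amount 105): Expenses=-226 Inventory=427 Revenue=-201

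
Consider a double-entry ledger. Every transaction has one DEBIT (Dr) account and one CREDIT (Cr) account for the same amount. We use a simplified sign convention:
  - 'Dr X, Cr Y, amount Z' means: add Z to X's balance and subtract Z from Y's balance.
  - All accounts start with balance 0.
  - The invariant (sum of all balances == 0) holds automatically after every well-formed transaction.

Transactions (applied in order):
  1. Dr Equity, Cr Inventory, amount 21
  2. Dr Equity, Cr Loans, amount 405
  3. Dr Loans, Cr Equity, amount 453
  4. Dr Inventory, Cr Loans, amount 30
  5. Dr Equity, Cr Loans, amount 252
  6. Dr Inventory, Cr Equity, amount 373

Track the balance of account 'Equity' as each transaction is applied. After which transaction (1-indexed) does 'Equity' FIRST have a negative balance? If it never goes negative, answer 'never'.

Answer: 3

Derivation:
After txn 1: Equity=21
After txn 2: Equity=426
After txn 3: Equity=-27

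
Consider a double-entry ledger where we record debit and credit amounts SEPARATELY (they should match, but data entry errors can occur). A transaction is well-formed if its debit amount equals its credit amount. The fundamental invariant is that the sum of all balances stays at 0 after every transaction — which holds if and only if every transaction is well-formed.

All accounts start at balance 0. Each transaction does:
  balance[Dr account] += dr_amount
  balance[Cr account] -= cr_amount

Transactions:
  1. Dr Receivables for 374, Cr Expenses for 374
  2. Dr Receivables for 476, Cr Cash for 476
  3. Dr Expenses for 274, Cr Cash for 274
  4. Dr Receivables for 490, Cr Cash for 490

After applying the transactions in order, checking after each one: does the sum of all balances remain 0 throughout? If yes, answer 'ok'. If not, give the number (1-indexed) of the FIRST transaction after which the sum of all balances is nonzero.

Answer: ok

Derivation:
After txn 1: dr=374 cr=374 sum_balances=0
After txn 2: dr=476 cr=476 sum_balances=0
After txn 3: dr=274 cr=274 sum_balances=0
After txn 4: dr=490 cr=490 sum_balances=0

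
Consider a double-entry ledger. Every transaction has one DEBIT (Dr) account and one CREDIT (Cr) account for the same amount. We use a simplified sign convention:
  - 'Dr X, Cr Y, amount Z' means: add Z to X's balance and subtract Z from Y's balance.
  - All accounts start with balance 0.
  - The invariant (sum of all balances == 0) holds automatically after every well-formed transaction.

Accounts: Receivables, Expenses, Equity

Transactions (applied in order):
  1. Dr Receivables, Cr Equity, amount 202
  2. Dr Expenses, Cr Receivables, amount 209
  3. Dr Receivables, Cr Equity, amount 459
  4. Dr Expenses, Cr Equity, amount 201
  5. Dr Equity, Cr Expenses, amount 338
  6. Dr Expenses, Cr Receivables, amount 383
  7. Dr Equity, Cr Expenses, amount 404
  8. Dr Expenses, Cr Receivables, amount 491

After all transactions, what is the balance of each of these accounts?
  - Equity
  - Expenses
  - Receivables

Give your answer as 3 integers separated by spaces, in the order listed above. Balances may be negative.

After txn 1 (Dr Receivables, Cr Equity, amount 202): Equity=-202 Receivables=202
After txn 2 (Dr Expenses, Cr Receivables, amount 209): Equity=-202 Expenses=209 Receivables=-7
After txn 3 (Dr Receivables, Cr Equity, amount 459): Equity=-661 Expenses=209 Receivables=452
After txn 4 (Dr Expenses, Cr Equity, amount 201): Equity=-862 Expenses=410 Receivables=452
After txn 5 (Dr Equity, Cr Expenses, amount 338): Equity=-524 Expenses=72 Receivables=452
After txn 6 (Dr Expenses, Cr Receivables, amount 383): Equity=-524 Expenses=455 Receivables=69
After txn 7 (Dr Equity, Cr Expenses, amount 404): Equity=-120 Expenses=51 Receivables=69
After txn 8 (Dr Expenses, Cr Receivables, amount 491): Equity=-120 Expenses=542 Receivables=-422

Answer: -120 542 -422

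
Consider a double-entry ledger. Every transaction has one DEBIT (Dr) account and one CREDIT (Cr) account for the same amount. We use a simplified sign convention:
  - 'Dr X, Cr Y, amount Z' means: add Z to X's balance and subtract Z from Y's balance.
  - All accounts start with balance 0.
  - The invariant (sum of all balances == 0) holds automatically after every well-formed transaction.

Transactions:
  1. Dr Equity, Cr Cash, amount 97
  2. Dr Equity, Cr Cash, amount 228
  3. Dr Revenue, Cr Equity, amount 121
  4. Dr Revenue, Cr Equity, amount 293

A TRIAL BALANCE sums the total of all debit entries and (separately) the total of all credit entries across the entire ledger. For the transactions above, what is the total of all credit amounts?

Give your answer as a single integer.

Txn 1: credit+=97
Txn 2: credit+=228
Txn 3: credit+=121
Txn 4: credit+=293
Total credits = 739

Answer: 739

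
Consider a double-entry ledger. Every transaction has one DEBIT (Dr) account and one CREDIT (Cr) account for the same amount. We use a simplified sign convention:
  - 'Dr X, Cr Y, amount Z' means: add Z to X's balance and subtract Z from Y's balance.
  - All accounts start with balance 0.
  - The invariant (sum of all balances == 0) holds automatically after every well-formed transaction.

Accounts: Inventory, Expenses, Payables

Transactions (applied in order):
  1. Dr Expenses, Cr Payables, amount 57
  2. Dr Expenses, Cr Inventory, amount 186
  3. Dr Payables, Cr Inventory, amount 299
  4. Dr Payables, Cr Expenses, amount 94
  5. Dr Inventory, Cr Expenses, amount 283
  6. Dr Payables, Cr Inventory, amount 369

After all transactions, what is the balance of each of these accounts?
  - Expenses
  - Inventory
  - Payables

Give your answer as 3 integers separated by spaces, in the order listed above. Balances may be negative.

Answer: -134 -571 705

Derivation:
After txn 1 (Dr Expenses, Cr Payables, amount 57): Expenses=57 Payables=-57
After txn 2 (Dr Expenses, Cr Inventory, amount 186): Expenses=243 Inventory=-186 Payables=-57
After txn 3 (Dr Payables, Cr Inventory, amount 299): Expenses=243 Inventory=-485 Payables=242
After txn 4 (Dr Payables, Cr Expenses, amount 94): Expenses=149 Inventory=-485 Payables=336
After txn 5 (Dr Inventory, Cr Expenses, amount 283): Expenses=-134 Inventory=-202 Payables=336
After txn 6 (Dr Payables, Cr Inventory, amount 369): Expenses=-134 Inventory=-571 Payables=705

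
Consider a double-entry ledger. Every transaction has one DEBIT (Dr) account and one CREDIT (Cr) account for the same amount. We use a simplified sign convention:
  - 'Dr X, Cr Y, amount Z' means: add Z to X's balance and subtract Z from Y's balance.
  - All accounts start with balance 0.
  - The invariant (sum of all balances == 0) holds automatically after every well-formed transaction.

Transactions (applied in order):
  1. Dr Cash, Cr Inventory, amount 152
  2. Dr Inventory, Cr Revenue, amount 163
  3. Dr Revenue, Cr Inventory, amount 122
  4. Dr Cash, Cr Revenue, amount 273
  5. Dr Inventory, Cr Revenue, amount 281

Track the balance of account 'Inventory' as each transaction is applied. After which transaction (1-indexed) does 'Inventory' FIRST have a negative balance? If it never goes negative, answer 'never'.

After txn 1: Inventory=-152

Answer: 1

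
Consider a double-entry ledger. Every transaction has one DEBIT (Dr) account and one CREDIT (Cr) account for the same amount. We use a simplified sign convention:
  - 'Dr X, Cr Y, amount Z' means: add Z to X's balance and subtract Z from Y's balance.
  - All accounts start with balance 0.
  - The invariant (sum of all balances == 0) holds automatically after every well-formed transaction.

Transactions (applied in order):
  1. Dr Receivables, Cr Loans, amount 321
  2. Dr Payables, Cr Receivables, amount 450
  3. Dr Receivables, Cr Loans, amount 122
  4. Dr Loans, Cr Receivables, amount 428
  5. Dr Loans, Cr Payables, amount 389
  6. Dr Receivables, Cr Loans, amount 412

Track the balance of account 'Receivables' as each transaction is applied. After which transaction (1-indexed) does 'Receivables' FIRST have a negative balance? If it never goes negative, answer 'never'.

Answer: 2

Derivation:
After txn 1: Receivables=321
After txn 2: Receivables=-129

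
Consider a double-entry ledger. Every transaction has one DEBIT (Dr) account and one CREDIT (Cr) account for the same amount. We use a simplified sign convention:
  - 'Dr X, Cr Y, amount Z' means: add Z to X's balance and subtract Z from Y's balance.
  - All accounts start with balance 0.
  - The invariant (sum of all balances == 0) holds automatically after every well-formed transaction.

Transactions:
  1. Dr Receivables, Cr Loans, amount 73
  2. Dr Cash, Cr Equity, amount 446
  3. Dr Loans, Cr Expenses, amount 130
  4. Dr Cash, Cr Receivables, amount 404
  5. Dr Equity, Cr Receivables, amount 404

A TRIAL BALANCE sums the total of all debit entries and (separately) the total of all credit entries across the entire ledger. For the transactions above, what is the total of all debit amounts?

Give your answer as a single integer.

Answer: 1457

Derivation:
Txn 1: debit+=73
Txn 2: debit+=446
Txn 3: debit+=130
Txn 4: debit+=404
Txn 5: debit+=404
Total debits = 1457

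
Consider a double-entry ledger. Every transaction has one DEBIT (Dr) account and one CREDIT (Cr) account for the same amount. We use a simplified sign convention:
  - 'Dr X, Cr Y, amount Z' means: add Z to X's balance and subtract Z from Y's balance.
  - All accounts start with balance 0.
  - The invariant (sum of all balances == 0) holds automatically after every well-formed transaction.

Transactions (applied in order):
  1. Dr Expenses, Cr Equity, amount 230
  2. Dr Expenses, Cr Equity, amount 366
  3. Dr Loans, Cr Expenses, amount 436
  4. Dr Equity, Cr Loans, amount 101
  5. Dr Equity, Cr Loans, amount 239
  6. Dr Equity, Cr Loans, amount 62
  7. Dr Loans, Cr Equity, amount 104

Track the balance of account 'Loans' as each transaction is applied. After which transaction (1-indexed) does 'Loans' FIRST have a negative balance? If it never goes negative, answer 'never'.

Answer: never

Derivation:
After txn 1: Loans=0
After txn 2: Loans=0
After txn 3: Loans=436
After txn 4: Loans=335
After txn 5: Loans=96
After txn 6: Loans=34
After txn 7: Loans=138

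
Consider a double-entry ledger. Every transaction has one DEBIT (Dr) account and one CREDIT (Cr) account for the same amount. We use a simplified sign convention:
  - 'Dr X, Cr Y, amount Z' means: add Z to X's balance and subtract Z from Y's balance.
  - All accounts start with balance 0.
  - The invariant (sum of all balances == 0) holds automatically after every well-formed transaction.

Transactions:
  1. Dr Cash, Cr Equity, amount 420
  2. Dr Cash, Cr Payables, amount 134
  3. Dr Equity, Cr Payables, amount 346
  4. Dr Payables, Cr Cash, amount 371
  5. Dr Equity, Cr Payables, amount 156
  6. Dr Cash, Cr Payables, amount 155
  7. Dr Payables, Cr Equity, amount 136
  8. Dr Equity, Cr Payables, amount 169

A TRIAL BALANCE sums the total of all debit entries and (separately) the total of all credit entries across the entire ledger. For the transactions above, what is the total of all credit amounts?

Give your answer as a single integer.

Answer: 1887

Derivation:
Txn 1: credit+=420
Txn 2: credit+=134
Txn 3: credit+=346
Txn 4: credit+=371
Txn 5: credit+=156
Txn 6: credit+=155
Txn 7: credit+=136
Txn 8: credit+=169
Total credits = 1887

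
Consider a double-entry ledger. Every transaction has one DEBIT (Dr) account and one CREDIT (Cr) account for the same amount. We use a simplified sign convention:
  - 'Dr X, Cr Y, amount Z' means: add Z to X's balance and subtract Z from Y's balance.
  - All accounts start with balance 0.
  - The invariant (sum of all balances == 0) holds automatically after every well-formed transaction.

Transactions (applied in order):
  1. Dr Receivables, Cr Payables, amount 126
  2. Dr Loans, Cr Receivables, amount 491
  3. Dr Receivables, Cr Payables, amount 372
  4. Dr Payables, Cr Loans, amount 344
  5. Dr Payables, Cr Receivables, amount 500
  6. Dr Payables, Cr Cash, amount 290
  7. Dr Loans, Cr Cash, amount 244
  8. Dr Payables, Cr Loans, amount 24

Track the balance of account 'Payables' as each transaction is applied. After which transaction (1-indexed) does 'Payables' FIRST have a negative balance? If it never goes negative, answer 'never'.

After txn 1: Payables=-126

Answer: 1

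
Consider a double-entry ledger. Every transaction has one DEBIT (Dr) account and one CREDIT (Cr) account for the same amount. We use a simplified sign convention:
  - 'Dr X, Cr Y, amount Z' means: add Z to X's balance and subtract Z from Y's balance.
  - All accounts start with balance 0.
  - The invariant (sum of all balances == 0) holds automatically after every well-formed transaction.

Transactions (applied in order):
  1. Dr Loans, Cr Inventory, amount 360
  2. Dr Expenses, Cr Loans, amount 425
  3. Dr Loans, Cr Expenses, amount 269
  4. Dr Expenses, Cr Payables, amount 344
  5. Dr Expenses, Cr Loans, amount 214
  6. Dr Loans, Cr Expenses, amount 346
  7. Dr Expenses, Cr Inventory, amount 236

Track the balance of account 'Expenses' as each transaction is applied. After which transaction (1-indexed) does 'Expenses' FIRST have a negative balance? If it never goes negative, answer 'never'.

After txn 1: Expenses=0
After txn 2: Expenses=425
After txn 3: Expenses=156
After txn 4: Expenses=500
After txn 5: Expenses=714
After txn 6: Expenses=368
After txn 7: Expenses=604

Answer: never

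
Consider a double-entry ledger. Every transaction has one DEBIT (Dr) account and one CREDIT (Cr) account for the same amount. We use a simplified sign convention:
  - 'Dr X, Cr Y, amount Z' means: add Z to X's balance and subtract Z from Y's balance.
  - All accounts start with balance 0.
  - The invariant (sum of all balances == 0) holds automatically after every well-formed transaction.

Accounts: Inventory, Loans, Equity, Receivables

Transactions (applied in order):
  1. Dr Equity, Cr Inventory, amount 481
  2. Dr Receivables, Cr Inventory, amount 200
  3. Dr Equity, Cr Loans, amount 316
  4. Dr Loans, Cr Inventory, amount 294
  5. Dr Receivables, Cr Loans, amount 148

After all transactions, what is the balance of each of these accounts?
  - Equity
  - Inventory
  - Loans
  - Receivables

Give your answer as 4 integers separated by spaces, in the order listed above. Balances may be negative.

After txn 1 (Dr Equity, Cr Inventory, amount 481): Equity=481 Inventory=-481
After txn 2 (Dr Receivables, Cr Inventory, amount 200): Equity=481 Inventory=-681 Receivables=200
After txn 3 (Dr Equity, Cr Loans, amount 316): Equity=797 Inventory=-681 Loans=-316 Receivables=200
After txn 4 (Dr Loans, Cr Inventory, amount 294): Equity=797 Inventory=-975 Loans=-22 Receivables=200
After txn 5 (Dr Receivables, Cr Loans, amount 148): Equity=797 Inventory=-975 Loans=-170 Receivables=348

Answer: 797 -975 -170 348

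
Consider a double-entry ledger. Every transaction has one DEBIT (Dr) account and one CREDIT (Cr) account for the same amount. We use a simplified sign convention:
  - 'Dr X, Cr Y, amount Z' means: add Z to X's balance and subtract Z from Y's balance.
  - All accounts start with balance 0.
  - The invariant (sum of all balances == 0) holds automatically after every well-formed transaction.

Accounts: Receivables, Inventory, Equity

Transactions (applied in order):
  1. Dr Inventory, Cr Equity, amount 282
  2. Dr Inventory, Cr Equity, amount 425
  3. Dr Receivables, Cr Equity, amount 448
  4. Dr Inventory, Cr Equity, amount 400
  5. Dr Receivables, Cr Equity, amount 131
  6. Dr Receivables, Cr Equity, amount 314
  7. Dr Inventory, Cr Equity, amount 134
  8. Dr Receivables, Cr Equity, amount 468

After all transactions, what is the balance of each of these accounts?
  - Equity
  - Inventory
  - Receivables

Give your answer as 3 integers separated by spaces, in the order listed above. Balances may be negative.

After txn 1 (Dr Inventory, Cr Equity, amount 282): Equity=-282 Inventory=282
After txn 2 (Dr Inventory, Cr Equity, amount 425): Equity=-707 Inventory=707
After txn 3 (Dr Receivables, Cr Equity, amount 448): Equity=-1155 Inventory=707 Receivables=448
After txn 4 (Dr Inventory, Cr Equity, amount 400): Equity=-1555 Inventory=1107 Receivables=448
After txn 5 (Dr Receivables, Cr Equity, amount 131): Equity=-1686 Inventory=1107 Receivables=579
After txn 6 (Dr Receivables, Cr Equity, amount 314): Equity=-2000 Inventory=1107 Receivables=893
After txn 7 (Dr Inventory, Cr Equity, amount 134): Equity=-2134 Inventory=1241 Receivables=893
After txn 8 (Dr Receivables, Cr Equity, amount 468): Equity=-2602 Inventory=1241 Receivables=1361

Answer: -2602 1241 1361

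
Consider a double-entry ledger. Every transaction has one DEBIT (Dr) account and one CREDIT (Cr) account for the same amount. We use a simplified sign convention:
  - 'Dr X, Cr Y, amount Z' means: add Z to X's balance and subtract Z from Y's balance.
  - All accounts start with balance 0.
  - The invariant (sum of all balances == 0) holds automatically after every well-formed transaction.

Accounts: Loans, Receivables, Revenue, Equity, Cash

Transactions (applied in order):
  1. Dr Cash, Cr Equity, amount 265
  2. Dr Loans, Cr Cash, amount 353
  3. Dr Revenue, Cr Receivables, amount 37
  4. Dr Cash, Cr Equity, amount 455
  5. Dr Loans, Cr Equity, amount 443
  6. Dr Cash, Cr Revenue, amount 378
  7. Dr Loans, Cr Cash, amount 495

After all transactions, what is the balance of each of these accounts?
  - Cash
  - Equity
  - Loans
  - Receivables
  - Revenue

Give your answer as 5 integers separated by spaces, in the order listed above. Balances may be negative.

After txn 1 (Dr Cash, Cr Equity, amount 265): Cash=265 Equity=-265
After txn 2 (Dr Loans, Cr Cash, amount 353): Cash=-88 Equity=-265 Loans=353
After txn 3 (Dr Revenue, Cr Receivables, amount 37): Cash=-88 Equity=-265 Loans=353 Receivables=-37 Revenue=37
After txn 4 (Dr Cash, Cr Equity, amount 455): Cash=367 Equity=-720 Loans=353 Receivables=-37 Revenue=37
After txn 5 (Dr Loans, Cr Equity, amount 443): Cash=367 Equity=-1163 Loans=796 Receivables=-37 Revenue=37
After txn 6 (Dr Cash, Cr Revenue, amount 378): Cash=745 Equity=-1163 Loans=796 Receivables=-37 Revenue=-341
After txn 7 (Dr Loans, Cr Cash, amount 495): Cash=250 Equity=-1163 Loans=1291 Receivables=-37 Revenue=-341

Answer: 250 -1163 1291 -37 -341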